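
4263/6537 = 1421/2179 = 0.65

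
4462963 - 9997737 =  - 5534774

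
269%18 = 17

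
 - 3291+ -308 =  - 3599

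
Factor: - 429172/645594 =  - 2^1*3^( - 1)*19^1*5647^1*107599^( - 1 ) = -214586/322797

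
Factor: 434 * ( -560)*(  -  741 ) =180092640 =2^5*3^1*5^1*7^2*13^1*19^1*31^1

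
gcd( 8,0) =8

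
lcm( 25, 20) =100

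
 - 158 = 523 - 681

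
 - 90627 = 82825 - 173452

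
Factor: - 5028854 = -2^1 * 2514427^1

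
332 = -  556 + 888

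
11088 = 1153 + 9935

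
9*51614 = 464526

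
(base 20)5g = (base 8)164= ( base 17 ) 6E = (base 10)116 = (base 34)3e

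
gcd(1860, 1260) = 60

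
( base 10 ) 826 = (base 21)1I7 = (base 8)1472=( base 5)11301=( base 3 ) 1010121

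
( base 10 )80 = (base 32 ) 2G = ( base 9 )88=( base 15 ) 55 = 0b1010000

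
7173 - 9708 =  - 2535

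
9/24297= 3/8099 =0.00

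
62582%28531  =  5520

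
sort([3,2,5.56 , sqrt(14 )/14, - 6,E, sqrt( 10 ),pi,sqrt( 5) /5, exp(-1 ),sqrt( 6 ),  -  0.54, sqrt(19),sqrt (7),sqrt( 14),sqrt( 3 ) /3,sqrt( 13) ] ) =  [ - 6, - 0.54,sqrt( 14 )/14,exp ( -1),sqrt( 5) /5,sqrt(3 )/3,2 , sqrt( 6 ),sqrt (7 ),E,  3, pi,  sqrt ( 10 ), sqrt( 13 ),sqrt ( 14), sqrt( 19 ),  5.56 ]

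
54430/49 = 1110 + 40/49 =1110.82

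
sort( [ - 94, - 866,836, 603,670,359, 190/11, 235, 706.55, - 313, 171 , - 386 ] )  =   [ - 866,-386,-313, - 94, 190/11, 171,  235, 359,603 , 670,706.55, 836] 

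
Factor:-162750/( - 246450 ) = 35/53  =  5^1*7^1*53^( - 1)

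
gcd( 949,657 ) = 73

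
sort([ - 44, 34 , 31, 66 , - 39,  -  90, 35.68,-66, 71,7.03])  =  [ - 90, - 66, - 44, - 39, 7.03, 31, 34,35.68,66, 71]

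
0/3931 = 0 = 0.00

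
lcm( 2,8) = 8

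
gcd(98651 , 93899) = 1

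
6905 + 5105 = 12010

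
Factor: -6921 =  - 3^2*769^1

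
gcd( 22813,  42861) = 7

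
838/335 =838/335 = 2.50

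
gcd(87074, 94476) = 2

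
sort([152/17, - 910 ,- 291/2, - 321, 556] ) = [ - 910, - 321, - 291/2, 152/17, 556] 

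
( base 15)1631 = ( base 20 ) bib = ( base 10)4771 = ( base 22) 9IJ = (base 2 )1001010100011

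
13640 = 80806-67166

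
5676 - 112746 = -107070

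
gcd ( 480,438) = 6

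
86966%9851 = 8158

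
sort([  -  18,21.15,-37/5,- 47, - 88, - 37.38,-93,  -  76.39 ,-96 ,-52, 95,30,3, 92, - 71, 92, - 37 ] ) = [-96, - 93, - 88, - 76.39  , - 71, - 52, - 47 , - 37.38, - 37,-18, - 37/5,3,21.15, 30,  92,92,95] 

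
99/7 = 99/7 = 14.14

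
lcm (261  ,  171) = 4959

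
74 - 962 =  - 888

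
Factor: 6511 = 17^1*383^1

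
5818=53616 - 47798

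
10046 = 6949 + 3097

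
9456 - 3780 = 5676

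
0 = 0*77217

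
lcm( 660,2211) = 44220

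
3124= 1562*2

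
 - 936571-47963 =  -  984534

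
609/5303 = 609/5303=0.11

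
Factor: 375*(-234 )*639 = -2^1*3^5*5^3*13^1*71^1 = -  56072250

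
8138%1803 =926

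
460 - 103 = 357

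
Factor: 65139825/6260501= 3^1 * 5^2*13^( - 1)*481577^( - 1) * 868531^1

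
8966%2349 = 1919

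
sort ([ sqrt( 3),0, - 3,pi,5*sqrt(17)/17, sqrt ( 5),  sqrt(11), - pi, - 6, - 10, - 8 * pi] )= [ - 8*pi, - 10, - 6, - pi, - 3,0,  5*sqrt(17) /17,sqrt( 3),sqrt( 5),pi,sqrt(11)]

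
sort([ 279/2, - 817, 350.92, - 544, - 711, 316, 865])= [ - 817, - 711,-544, 279/2, 316,350.92,865 ]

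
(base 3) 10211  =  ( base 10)103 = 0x67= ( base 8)147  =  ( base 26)3P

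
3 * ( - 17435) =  - 52305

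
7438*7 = 52066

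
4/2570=2/1285 =0.00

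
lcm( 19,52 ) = 988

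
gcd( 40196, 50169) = 1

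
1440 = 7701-6261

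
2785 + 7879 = 10664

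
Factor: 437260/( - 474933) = - 2^2*3^( - 1)*5^1*29^( -1 ) *53^ ( - 1 )*103^ (-1 )*21863^1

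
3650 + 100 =3750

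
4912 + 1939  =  6851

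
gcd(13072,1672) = 152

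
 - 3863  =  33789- 37652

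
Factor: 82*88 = 2^4*11^1*41^1 = 7216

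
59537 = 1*59537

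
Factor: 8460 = 2^2 * 3^2 * 5^1*47^1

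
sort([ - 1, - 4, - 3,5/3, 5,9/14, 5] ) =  [-4 ,-3, - 1,9/14,5/3,5,5 ]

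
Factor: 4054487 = 61^1*66467^1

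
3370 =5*674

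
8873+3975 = 12848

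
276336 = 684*404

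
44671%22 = 11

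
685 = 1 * 685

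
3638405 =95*38299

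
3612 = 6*602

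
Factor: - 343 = - 7^3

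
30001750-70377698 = -40375948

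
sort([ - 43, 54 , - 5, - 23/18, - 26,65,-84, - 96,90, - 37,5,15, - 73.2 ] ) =[ - 96, - 84, -73.2, - 43, - 37 , - 26,- 5,-23/18,5,15 , 54,65, 90 ] 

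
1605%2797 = 1605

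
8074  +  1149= 9223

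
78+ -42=36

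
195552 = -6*( - 32592 ) 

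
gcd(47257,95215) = 1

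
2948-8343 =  -5395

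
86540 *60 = 5192400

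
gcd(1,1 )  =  1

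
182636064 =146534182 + 36101882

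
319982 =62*5161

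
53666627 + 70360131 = 124026758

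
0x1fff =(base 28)acf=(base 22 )GK7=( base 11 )6177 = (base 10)8191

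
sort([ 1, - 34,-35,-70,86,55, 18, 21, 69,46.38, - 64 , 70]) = [ - 70,-64, - 35,-34,1,18 , 21,46.38,55, 69, 70, 86 ]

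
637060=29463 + 607597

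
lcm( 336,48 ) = 336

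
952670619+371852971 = 1324523590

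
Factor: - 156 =-2^2*3^1 * 13^1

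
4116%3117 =999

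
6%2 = 0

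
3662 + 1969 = 5631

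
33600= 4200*8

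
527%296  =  231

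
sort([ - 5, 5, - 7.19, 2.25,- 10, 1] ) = [ - 10, - 7.19, - 5,  1, 2.25, 5 ] 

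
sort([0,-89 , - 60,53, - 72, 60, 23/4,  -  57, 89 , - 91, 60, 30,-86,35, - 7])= [  -  91, - 89, - 86, - 72,- 60, -57,-7,0 , 23/4, 30,  35,53, 60,60,89 ] 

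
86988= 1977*44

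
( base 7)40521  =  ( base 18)1c80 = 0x2688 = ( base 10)9864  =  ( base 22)k88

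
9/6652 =9/6652 = 0.00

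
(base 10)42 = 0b101010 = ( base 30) 1C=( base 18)26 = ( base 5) 132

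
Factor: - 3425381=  - 17^1*201493^1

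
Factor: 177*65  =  3^1*5^1*13^1*59^1 =11505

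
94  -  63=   31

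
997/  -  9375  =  -997/9375  =  - 0.11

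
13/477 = 13/477 = 0.03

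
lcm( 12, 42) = 84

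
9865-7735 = 2130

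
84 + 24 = 108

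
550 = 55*10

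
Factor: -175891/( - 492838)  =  2^(  -  1) * 31^( - 1)*7949^ (  -  1 )*175891^1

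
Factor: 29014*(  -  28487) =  - 2^1*61^1*89^1*163^1*467^1 = - 826521818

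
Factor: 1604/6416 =1/4 = 2^( - 2)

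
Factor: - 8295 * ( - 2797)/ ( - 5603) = -23201115/5603 = - 3^1*5^1*7^1*13^ ( - 1 )*79^1*431^( - 1)*2797^1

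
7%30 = 7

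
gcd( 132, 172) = 4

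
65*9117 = 592605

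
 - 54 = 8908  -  8962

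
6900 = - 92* (  -  75) 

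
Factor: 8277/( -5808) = -2759/1936 = -2^(-4)*11^(- 2)*31^1*89^1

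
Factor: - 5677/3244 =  - 2^ ( - 2)*7^1 = - 7/4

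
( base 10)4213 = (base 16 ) 1075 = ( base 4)1001311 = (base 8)10165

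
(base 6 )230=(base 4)1122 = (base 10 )90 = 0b1011010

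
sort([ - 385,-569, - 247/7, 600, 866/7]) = [-569,-385, - 247/7,866/7, 600] 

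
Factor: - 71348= - 2^2*17837^1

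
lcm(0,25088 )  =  0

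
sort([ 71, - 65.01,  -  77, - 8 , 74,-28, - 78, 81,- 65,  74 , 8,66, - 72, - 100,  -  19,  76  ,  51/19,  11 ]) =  [  -  100, - 78, - 77, - 72, - 65.01, - 65 , - 28,-19, - 8, 51/19, 8,11,66,  71, 74 , 74,  76,81]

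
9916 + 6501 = 16417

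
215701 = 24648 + 191053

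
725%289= 147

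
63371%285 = 101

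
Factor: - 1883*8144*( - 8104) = 124276071808 = 2^7 * 7^1 * 269^1*509^1*1013^1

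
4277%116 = 101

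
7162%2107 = 841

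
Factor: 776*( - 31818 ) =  - 2^4*3^1*97^1 * 5303^1 =- 24690768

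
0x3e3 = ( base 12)6ab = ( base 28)17F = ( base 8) 1743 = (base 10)995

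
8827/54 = 163+25/54 = 163.46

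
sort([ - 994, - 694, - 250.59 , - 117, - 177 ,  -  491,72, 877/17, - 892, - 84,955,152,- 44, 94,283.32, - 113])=[ - 994,  -  892, - 694,  -  491, - 250.59, - 177, - 117, - 113 , - 84, - 44,877/17 , 72 , 94 , 152, 283.32, 955] 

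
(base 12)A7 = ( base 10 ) 127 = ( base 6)331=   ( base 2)1111111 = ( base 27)4J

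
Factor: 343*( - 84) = -28812 =- 2^2*3^1 * 7^4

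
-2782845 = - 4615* 603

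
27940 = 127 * 220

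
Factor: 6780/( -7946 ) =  - 2^1 * 3^1  *  5^1*29^ ( - 1 )*113^1* 137^( - 1 ) =- 3390/3973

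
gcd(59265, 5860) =5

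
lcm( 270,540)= 540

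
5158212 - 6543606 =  - 1385394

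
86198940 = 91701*940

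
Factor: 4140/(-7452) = - 3^( - 2)*5^1 = -5/9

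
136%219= 136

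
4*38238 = 152952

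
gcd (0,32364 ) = 32364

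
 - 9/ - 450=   1/50 = 0.02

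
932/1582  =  466/791 = 0.59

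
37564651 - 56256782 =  - 18692131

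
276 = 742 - 466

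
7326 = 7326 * 1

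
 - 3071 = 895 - 3966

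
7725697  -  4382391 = 3343306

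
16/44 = 4/11 = 0.36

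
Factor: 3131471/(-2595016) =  - 2^ (-3 )*7^1*17^( - 1 )*19081^ ( - 1 ) * 447353^1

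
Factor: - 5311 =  - 47^1*113^1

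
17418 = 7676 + 9742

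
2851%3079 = 2851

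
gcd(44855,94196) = 1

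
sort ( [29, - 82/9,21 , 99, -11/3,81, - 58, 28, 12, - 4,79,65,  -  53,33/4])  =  [-58, - 53, - 82/9, - 4, - 11/3,33/4,12,21,28,29, 65, 79,81, 99] 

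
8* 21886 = 175088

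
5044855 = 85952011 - 80907156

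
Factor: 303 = 3^1*101^1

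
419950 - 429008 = -9058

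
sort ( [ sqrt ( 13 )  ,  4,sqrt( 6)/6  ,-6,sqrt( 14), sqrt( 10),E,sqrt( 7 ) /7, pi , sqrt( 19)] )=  [-6, sqrt( 7) /7,sqrt( 6 ) /6,E, pi,sqrt(10 ), sqrt(13 ),sqrt(14), 4,sqrt( 19 )] 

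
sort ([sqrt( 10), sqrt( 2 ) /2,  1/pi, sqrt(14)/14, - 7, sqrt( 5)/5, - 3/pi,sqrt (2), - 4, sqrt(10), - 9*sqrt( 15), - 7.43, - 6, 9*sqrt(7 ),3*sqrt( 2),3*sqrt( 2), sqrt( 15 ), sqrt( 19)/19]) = [ - 9*sqrt( 15), - 7.43, - 7,  -  6, - 4,-3/pi, sqrt( 19 ) /19 , sqrt( 14 ) /14,1/pi, sqrt( 5)/5, sqrt( 2 ) /2,  sqrt ( 2), sqrt( 10), sqrt( 10 ),  sqrt( 15 ), 3*sqrt(2), 3* sqrt ( 2 ) , 9*sqrt(7) ]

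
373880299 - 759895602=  - 386015303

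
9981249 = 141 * 70789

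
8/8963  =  8/8963 = 0.00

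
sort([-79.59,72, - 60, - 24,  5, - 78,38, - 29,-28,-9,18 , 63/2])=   [-79.59,  -  78, - 60 , - 29,-28,-24, -9,  5,  18 , 63/2,38,72]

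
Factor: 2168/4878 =4/9 = 2^2*3^( - 2)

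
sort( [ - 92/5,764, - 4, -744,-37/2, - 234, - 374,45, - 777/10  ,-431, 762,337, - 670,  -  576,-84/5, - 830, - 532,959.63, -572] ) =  [- 830,-744,- 670, - 576, - 572, - 532, - 431, - 374, - 234, - 777/10, - 37/2, - 92/5, -84/5,-4,45,337, 762,  764 , 959.63 ]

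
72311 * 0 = 0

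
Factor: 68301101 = 11^1*6209191^1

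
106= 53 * 2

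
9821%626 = 431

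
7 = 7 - 0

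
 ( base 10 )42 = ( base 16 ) 2A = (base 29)1d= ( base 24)1I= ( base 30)1C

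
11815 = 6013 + 5802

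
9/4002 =3/1334 = 0.00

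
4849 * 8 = 38792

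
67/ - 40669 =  - 1/607 = - 0.00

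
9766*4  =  39064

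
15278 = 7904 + 7374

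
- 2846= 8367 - 11213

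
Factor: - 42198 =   -  2^1*3^1 * 13^1*541^1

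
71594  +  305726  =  377320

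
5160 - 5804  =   - 644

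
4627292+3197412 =7824704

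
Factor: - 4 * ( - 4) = 2^4 = 16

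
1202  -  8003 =- 6801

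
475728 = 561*848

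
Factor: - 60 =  - 2^2*3^1 * 5^1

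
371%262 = 109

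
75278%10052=4914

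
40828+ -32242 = 8586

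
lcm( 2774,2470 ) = 180310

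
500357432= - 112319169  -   - 612676601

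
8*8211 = 65688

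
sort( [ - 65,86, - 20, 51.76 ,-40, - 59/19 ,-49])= [  -  65, - 49,- 40, - 20, - 59/19,51.76, 86]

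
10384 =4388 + 5996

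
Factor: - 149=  - 149^1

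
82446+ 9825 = 92271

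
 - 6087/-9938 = 6087/9938=0.61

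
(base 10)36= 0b100100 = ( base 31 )15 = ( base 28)18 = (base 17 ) 22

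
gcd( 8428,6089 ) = 1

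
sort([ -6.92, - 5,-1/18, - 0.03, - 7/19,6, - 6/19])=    [  -  6.92, - 5, - 7/19, - 6/19, - 1/18, - 0.03,6] 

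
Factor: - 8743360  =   - 2^6*5^1 * 89^1*307^1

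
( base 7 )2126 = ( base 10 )755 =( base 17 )2a7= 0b1011110011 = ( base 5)11010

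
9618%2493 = 2139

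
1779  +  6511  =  8290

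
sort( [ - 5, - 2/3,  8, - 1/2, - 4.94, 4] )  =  [-5, - 4.94,-2/3  , - 1/2, 4, 8]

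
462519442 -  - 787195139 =1249714581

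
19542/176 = 111 + 3/88 = 111.03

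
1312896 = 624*2104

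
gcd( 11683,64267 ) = 7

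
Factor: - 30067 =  -107^1 * 281^1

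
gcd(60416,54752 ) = 1888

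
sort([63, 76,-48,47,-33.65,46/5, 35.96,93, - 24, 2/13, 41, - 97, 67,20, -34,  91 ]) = [- 97,-48,- 34, - 33.65,-24, 2/13, 46/5,20,35.96, 41,  47, 63, 67, 76,91,93 ]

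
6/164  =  3/82=0.04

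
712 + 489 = 1201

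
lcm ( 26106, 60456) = 1148664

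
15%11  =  4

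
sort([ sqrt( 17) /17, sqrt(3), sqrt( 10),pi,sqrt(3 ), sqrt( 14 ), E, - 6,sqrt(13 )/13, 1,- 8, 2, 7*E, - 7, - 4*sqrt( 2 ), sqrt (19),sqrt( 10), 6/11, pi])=[ - 8, - 7,-6, - 4*sqrt( 2 ), sqrt( 17)/17, sqrt(13) /13, 6/11, 1, sqrt( 3 ), sqrt(3), 2, E, pi, pi , sqrt( 10), sqrt( 10 ),sqrt(14), sqrt(19), 7 * E]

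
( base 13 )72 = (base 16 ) 5d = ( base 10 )93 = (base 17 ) 58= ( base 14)69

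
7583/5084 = 1 + 2499/5084 =1.49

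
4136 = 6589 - 2453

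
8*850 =6800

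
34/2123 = 34/2123 = 0.02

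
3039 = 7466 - 4427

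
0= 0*510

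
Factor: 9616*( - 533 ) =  - 2^4*13^1 * 41^1*601^1 = - 5125328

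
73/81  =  73/81 = 0.90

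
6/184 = 3/92 = 0.03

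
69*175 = 12075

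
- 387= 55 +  - 442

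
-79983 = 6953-86936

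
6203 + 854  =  7057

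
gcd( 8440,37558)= 422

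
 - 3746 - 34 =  - 3780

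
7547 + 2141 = 9688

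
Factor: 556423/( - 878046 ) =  - 2^( - 1 ) * 3^ ( - 1)*7^1*13^( - 1)*29^1 * 2741^1*11257^( - 1 )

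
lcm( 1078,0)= 0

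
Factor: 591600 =2^4*3^1 * 5^2 * 17^1 * 29^1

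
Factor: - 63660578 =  - 2^1*109^1*292021^1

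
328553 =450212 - 121659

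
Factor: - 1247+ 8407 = 7160 = 2^3*5^1*179^1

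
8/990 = 4/495 = 0.01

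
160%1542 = 160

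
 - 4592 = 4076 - 8668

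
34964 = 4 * 8741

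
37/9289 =37/9289 =0.00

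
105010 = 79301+25709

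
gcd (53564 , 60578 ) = 14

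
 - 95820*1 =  - 95820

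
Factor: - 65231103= -3^1*7^2 * 443749^1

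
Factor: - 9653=-7^2  *197^1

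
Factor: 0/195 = 0^1 = 0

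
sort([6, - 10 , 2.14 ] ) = [-10,2.14,6]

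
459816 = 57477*8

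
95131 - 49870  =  45261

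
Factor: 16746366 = 2^1* 3^1*7^1*13^1*30671^1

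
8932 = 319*28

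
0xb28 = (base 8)5450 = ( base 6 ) 21120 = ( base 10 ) 2856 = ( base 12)17a0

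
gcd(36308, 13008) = 4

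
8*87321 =698568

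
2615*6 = 15690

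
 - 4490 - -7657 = 3167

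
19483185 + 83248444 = 102731629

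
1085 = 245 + 840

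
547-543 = 4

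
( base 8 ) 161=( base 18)65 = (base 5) 423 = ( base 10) 113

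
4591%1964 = 663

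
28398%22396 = 6002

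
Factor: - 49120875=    - 3^2*5^3*47^1 * 929^1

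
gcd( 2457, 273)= 273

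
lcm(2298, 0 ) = 0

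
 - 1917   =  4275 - 6192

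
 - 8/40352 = - 1/5044 = - 0.00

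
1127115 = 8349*135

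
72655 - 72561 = 94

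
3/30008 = 3/30008=0.00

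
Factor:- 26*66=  - 2^2*3^1*11^1*13^1 = - 1716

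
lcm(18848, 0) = 0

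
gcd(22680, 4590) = 270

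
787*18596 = 14635052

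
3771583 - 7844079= - 4072496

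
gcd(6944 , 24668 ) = 28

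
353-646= -293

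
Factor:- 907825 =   -  5^2 * 36313^1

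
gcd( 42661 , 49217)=1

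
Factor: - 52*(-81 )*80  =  336960  =  2^6*3^4*5^1*13^1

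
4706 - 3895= 811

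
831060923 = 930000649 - 98939726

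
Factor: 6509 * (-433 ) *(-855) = 3^2*5^1*19^1 * 23^1 * 283^1*433^1 = 2409729435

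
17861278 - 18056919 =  - 195641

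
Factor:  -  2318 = - 2^1 * 19^1*61^1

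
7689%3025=1639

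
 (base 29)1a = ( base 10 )39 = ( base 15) 29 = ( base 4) 213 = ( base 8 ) 47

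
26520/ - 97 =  - 26520/97 = - 273.40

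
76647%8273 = 2190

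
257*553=142121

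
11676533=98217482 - 86540949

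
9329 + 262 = 9591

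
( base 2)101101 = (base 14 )33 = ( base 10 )45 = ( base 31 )1e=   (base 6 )113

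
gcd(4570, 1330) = 10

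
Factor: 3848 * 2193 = 2^3*3^1*13^1*17^1*37^1*43^1= 8438664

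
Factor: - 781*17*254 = -3372358=   - 2^1*11^1*17^1*71^1*127^1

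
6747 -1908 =4839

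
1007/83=1007/83 = 12.13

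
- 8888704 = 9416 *(- 944)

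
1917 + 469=2386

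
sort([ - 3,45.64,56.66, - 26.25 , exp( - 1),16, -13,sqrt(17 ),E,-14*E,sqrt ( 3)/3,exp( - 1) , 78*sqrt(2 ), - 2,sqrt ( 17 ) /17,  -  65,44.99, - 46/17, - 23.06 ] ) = [-65,-14*E, - 26.25, - 23.06 , - 13, -3, - 46/17,-2,sqrt ( 17)/17, exp( - 1 ) , exp( - 1 ) , sqrt(3)/3 , E, sqrt( 17 ),16,44.99,45.64,56.66,78*sqrt(2 )] 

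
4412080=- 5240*(-842 ) 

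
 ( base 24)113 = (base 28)lf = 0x25b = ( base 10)603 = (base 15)2A3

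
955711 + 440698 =1396409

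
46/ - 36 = - 2 + 13/18 = - 1.28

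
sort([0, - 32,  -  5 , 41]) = [-32 , - 5,0,41]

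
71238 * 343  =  24434634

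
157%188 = 157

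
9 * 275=2475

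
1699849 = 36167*47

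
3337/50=3337/50 = 66.74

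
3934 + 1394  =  5328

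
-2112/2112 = -1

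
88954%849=658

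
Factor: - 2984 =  -2^3 * 373^1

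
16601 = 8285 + 8316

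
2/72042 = 1/36021  =  0.00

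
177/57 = 59/19 = 3.11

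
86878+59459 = 146337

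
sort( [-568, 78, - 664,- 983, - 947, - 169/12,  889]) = [ - 983, - 947, - 664, - 568,-169/12, 78, 889 ] 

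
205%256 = 205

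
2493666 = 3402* 733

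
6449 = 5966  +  483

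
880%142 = 28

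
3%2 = 1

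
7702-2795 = 4907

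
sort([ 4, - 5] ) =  [  -  5, 4]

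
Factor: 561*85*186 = 2^1*3^2 * 5^1*11^1*17^2*31^1 = 8869410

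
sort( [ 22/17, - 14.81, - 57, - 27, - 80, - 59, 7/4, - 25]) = [ - 80, - 59, - 57, - 27, - 25, - 14.81, 22/17,7/4]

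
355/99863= 355/99863  =  0.00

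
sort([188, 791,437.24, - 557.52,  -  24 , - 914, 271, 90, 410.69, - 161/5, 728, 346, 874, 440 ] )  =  [ - 914, - 557.52, - 161/5, - 24,90, 188 , 271, 346 , 410.69, 437.24, 440, 728, 791, 874 ]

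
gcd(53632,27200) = 64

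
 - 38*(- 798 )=30324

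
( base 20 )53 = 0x67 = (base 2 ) 1100111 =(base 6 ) 251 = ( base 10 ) 103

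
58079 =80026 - 21947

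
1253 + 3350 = 4603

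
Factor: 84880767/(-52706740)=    - 2^( - 2 )*3^1* 5^( - 1)*29^1*47^( - 2 )*139^1*1193^( - 1)*7019^1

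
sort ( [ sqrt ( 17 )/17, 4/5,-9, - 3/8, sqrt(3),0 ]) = [-9, - 3/8,0, sqrt( 17)/17,  4/5,sqrt( 3) ]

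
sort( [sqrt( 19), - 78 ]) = [ - 78, sqrt( 19)] 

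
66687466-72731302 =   -  6043836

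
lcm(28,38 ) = 532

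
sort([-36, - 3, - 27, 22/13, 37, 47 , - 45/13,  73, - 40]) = [ - 40, - 36,  -  27,-45/13, - 3,22/13 , 37,  47,  73 ] 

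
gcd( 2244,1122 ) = 1122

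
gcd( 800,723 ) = 1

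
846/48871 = 846/48871  =  0.02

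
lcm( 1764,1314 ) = 128772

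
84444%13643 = 2586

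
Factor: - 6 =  - 2^1*3^1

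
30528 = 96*318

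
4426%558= 520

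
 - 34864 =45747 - 80611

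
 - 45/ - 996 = 15/332 = 0.05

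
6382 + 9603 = 15985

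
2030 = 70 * 29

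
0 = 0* 558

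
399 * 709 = 282891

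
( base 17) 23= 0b100101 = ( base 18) 21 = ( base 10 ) 37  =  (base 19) 1i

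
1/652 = 1/652 = 0.00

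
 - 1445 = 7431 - 8876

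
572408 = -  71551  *( - 8) 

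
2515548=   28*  89841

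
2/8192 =1/4096 = 0.00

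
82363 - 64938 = 17425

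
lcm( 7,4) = 28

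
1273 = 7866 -6593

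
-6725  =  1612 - 8337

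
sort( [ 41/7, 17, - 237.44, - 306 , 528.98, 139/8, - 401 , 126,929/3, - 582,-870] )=[ -870,-582, - 401, - 306,-237.44,41/7, 17, 139/8, 126, 929/3, 528.98]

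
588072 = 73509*8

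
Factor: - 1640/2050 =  - 2^2*5^( - 1) = - 4/5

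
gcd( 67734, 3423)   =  3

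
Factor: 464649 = 3^1 * 154883^1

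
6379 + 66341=72720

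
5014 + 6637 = 11651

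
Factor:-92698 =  - 2^1 * 46349^1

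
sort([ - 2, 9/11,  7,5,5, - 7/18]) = [ - 2 , - 7/18, 9/11, 5,  5, 7]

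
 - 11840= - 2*5920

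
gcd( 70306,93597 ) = 1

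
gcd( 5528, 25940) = 4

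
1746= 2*873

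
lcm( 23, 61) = 1403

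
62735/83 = 62735/83 =755.84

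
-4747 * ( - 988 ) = 4690036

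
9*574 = 5166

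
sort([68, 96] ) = [ 68,  96]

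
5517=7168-1651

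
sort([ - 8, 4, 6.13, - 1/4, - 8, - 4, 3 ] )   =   [ - 8, - 8,-4, -1/4,3,4, 6.13] 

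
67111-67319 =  - 208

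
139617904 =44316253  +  95301651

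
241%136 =105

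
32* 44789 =1433248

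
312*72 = 22464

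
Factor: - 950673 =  - 3^1*316891^1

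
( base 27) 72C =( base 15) 17E9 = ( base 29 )647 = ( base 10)5169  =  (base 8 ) 12061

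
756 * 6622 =5006232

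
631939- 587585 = 44354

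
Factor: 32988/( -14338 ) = -16494/7169 = -2^1*3^1*67^ (-1 )*107^ (-1 )*2749^1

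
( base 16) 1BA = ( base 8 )672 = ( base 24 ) ia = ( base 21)101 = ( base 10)442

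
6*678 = 4068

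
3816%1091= 543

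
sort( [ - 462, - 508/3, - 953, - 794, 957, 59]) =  [ - 953, - 794, - 462 , - 508/3, 59,957] 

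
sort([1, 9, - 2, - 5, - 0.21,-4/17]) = [ - 5, - 2, - 4/17, - 0.21, 1,  9 ] 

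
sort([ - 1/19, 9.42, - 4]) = [ - 4 ,-1/19, 9.42] 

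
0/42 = 0 = 0.00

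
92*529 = 48668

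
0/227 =0=0.00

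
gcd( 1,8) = 1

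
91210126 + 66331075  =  157541201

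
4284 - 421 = 3863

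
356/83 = 4  +  24/83=4.29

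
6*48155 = 288930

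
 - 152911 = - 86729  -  66182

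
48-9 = 39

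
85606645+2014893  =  87621538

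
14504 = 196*74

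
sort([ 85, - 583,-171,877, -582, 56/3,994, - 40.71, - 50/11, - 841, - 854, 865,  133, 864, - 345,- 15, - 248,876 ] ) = [ - 854, - 841, - 583 ,- 582, - 345, - 248, - 171,-40.71, - 15, - 50/11,56/3,85,133, 864, 865,876, 877,  994]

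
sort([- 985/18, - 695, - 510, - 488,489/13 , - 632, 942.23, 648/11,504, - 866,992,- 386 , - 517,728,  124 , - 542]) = [ - 866, - 695, - 632, - 542,-517, - 510, - 488, - 386, - 985/18, 489/13,648/11, 124,504, 728,942.23 , 992]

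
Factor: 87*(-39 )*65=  - 220545=- 3^2 * 5^1*13^2*29^1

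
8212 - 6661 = 1551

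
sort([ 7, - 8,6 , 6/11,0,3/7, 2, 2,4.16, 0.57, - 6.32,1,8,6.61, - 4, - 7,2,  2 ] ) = [ - 8, - 7, - 6.32,-4,0,3/7,6/11, 0.57,1,2,2,2,2,4.16,6,6.61,7, 8] 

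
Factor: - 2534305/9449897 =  - 5^1*19^( -2 )* 26177^( - 1)*506861^1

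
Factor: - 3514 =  - 2^1 * 7^1*251^1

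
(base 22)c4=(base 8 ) 414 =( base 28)9g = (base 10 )268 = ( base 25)AI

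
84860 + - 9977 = 74883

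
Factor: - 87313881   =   - 3^1*79^1*601^1*613^1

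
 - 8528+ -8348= -16876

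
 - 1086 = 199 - 1285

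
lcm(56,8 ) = 56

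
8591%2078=279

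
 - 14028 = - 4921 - 9107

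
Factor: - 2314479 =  - 3^1*593^1*1301^1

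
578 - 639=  - 61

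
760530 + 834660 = 1595190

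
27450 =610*45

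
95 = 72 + 23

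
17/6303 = 17/6303 = 0.00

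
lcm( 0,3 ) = 0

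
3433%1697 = 39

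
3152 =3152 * 1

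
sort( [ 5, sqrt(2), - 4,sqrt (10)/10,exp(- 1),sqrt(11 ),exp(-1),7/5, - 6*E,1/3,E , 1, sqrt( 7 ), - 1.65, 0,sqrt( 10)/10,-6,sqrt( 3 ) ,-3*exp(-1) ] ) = [ - 6*E, - 6, - 4, - 1.65,- 3*exp (- 1) , 0,sqrt( 10 ) /10 , sqrt( 10) /10,1/3,exp ( - 1),exp( - 1),1 , 7/5, sqrt(2),  sqrt (3), sqrt ( 7), E, sqrt( 11),5 ] 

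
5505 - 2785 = 2720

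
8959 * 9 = 80631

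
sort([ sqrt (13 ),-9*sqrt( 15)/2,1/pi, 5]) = [ - 9*sqrt(15 )/2, 1/pi , sqrt( 13 ), 5 ]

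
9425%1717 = 840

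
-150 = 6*( -25 )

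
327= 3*109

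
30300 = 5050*6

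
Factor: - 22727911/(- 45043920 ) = 2^( - 4)*3^( - 2)*5^( - 1 ) * 73^( - 1) * 593^1*857^ (-1 )*38327^1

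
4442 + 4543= 8985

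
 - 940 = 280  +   - 1220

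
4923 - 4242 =681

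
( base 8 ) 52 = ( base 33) 19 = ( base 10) 42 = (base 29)1D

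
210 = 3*70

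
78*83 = 6474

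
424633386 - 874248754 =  - 449615368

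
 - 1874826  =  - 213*8802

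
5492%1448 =1148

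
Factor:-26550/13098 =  - 3^1*5^2*37^( - 1) = - 75/37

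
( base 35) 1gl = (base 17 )644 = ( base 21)420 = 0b11100001110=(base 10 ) 1806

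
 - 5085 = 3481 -8566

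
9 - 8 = 1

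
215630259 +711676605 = 927306864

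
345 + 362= 707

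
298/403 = 298/403= 0.74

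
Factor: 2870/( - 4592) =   -  5/8 = - 2^( - 3) * 5^1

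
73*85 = 6205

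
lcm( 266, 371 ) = 14098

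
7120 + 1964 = 9084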